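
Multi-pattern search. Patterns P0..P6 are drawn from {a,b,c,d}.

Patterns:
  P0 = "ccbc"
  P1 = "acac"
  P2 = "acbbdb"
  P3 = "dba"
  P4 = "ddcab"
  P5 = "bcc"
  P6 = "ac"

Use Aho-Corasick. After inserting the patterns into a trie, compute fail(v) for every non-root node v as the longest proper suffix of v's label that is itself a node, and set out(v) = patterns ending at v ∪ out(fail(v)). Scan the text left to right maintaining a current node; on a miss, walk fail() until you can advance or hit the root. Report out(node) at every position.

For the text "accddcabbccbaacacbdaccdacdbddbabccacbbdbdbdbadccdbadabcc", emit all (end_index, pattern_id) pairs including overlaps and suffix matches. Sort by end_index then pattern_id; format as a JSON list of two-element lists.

Build automaton:
Trie (insert patterns):
  n0 'ε': a→5 b→20 c→1 d→13
  n1 'c': c→2
  n2 'cc': b→3
  n3 'ccb': c→4
  n4 'ccbc': ·  [P0 ends]
  n5 'a': c→6
  n6 'ac': a→7 b→9  [P6 ends]
  n7 'aca': c→8
  n8 'acac': ·  [P1 ends]
  n9 'acb': b→10
  n10 'acbb': d→11
  n11 'acbbd': b→12
  n12 'acbbdb': ·  [P2 ends]
  n13 'd': b→14 d→16
  n14 'db': a→15
  n15 'dba': ·  [P3 ends]
  n16 'dd': c→17
  n17 'ddc': a→18
  n18 'ddca': b→19
  n19 'ddcab': ·  [P4 ends]
  n20 'b': c→21
  n21 'bc': c→22
  n22 'bcc': ·  [P5 ends]

BFS fail/out derivation:
  fail(1) 'c': from fail(0)=0 chase 'c': 0 ⇒ 0;  out=∅∪out(0)=∅
  fail(5) 'a': from fail(0)=0 chase 'a': 0 ⇒ 0;  out=∅∪out(0)=∅
  fail(13) 'd': from fail(0)=0 chase 'd': 0 ⇒ 0;  out=∅∪out(0)=∅
  fail(20) 'b': from fail(0)=0 chase 'b': 0 ⇒ 0;  out=∅∪out(0)=∅
  fail(2) 'cc': from fail(1)=0 chase 'c': 0 ⇒ 1;  out=∅∪out(1)=∅
  fail(6) 'ac': from fail(5)=0 chase 'c': 0 ⇒ 1;  out={6}∪out(1)={6}
  fail(14) 'db': from fail(13)=0 chase 'b': 0 ⇒ 20;  out=∅∪out(20)=∅
  fail(16) 'dd': from fail(13)=0 chase 'd': 0 ⇒ 13;  out=∅∪out(13)=∅
  fail(21) 'bc': from fail(20)=0 chase 'c': 0 ⇒ 1;  out=∅∪out(1)=∅
  fail(3) 'ccb': from fail(2)=1 chase 'b': 1→0 ⇒ 20;  out=∅∪out(20)=∅
  fail(7) 'aca': from fail(6)=1 chase 'a': 1→0 ⇒ 5;  out=∅∪out(5)=∅
  fail(9) 'acb': from fail(6)=1 chase 'b': 1→0 ⇒ 20;  out=∅∪out(20)=∅
  fail(15) 'dba': from fail(14)=20 chase 'a': 20→0 ⇒ 5;  out={3}∪out(5)={3}
  fail(17) 'ddc': from fail(16)=13 chase 'c': 13→0 ⇒ 1;  out=∅∪out(1)=∅
  fail(22) 'bcc': from fail(21)=1 chase 'c': 1 ⇒ 2;  out={5}∪out(2)={5}
  fail(4) 'ccbc': from fail(3)=20 chase 'c': 20 ⇒ 21;  out={0}∪out(21)={0}
  fail(8) 'acac': from fail(7)=5 chase 'c': 5 ⇒ 6;  out={1}∪out(6)={1,6}
  fail(10) 'acbb': from fail(9)=20 chase 'b': 20→0 ⇒ 20;  out=∅∪out(20)=∅
  fail(18) 'ddca': from fail(17)=1 chase 'a': 1→0 ⇒ 5;  out=∅∪out(5)=∅
  fail(11) 'acbbd': from fail(10)=20 chase 'd': 20→0 ⇒ 13;  out=∅∪out(13)=∅
  fail(19) 'ddcab': from fail(18)=5 chase 'b': 5→0 ⇒ 20;  out={4}∪out(20)={4}
  fail(12) 'acbbdb': from fail(11)=13 chase 'b': 13 ⇒ 14;  out={2}∪out(14)={2}

Text stream:
pos 0 'a': at 5
pos 1 'c': at 6  ** P6@[0:1]
pos 2 'c': at 2 (fail-walked)
pos 3 'd': at 13 (fail-walked)
pos 4 'd': at 16
pos 5 'c': at 17
pos 6 'a': at 18
pos 7 'b': at 19  ** P4@[3:7]
pos 8 'b': at 20 (fail-walked)
pos 9 'c': at 21
pos 10 'c': at 22  ** P5@[8:10]
pos 11 'b': at 3 (fail-walked)
pos 12 'a': at 5 (fail-walked)
pos 13 'a': at 5 (fail-walked)
pos 14 'c': at 6  ** P6@[13:14]
pos 15 'a': at 7
pos 16 'c': at 8  ** P1@[13:16],P6@[15:16]
pos 17 'b': at 9 (fail-walked)
pos 18 'd': at 13 (fail-walked)
pos 19 'a': at 5 (fail-walked)
pos 20 'c': at 6  ** P6@[19:20]
pos 21 'c': at 2 (fail-walked)
pos 22 'd': at 13 (fail-walked)
pos 23 'a': at 5 (fail-walked)
pos 24 'c': at 6  ** P6@[23:24]
pos 25 'd': at 13 (fail-walked)
pos 26 'b': at 14
pos 27 'd': at 13 (fail-walked)
pos 28 'd': at 16
pos 29 'b': at 14 (fail-walked)
pos 30 'a': at 15  ** P3@[28:30]
pos 31 'b': at 20 (fail-walked)
pos 32 'c': at 21
pos 33 'c': at 22  ** P5@[31:33]
pos 34 'a': at 5 (fail-walked)
pos 35 'c': at 6  ** P6@[34:35]
pos 36 'b': at 9
pos 37 'b': at 10
pos 38 'd': at 11
pos 39 'b': at 12  ** P2@[34:39]
pos 40 'd': at 13 (fail-walked)
pos 41 'b': at 14
pos 42 'd': at 13 (fail-walked)
pos 43 'b': at 14
pos 44 'a': at 15  ** P3@[42:44]
pos 45 'd': at 13 (fail-walked)
pos 46 'c': at 1 (fail-walked)
pos 47 'c': at 2
pos 48 'd': at 13 (fail-walked)
pos 49 'b': at 14
pos 50 'a': at 15  ** P3@[48:50]
pos 51 'd': at 13 (fail-walked)
pos 52 'a': at 5 (fail-walked)
pos 53 'b': at 20 (fail-walked)
pos 54 'c': at 21
pos 55 'c': at 22  ** P5@[53:55]

Matches: [[1,6],[7,4],[10,5],[14,6],[16,1],[16,6],[20,6],[24,6],[30,3],[33,5],[35,6],[39,2],[44,3],[50,3],[55,5]]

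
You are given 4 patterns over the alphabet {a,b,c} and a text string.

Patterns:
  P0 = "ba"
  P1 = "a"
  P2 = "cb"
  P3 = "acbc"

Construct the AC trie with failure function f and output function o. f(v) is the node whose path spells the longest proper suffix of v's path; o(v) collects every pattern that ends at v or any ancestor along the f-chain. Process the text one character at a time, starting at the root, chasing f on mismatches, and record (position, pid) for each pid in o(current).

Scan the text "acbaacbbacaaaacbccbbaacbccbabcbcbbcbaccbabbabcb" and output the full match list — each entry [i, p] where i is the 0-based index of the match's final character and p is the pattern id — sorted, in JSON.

Build:
Trie (insert patterns):
  0='ε' goto a→3 b→1 c→4
  1='b' goto a→2
  2='ba' goto ·  [P0 ends]
  3='a' goto c→6  [P1 ends]
  4='c' goto b→5
  5='cb' goto ·  [P2 ends]
  6='ac' goto b→7
  7='acb' goto c→8
  8='acbc' goto ·  [P3 ends]

Failure links (BFS by depth):
  fail(1) 'b': from fail(0)=0 chase 'b': 0 ⇒ 0;  out=∅∪out(0)=∅
  fail(3) 'a': from fail(0)=0 chase 'a': 0 ⇒ 0;  out={1}∪out(0)={1}
  fail(4) 'c': from fail(0)=0 chase 'c': 0 ⇒ 0;  out=∅∪out(0)=∅
  fail(2) 'ba': from fail(1)=0 chase 'a': 0 ⇒ 3;  out={0}∪out(3)={0,1}
  fail(5) 'cb': from fail(4)=0 chase 'b': 0 ⇒ 1;  out={2}∪out(1)={2}
  fail(6) 'ac': from fail(3)=0 chase 'c': 0 ⇒ 4;  out=∅∪out(4)=∅
  fail(7) 'acb': from fail(6)=4 chase 'b': 4 ⇒ 5;  out=∅∪out(5)={2}
  fail(8) 'acbc': from fail(7)=5 chase 'c': 5→1→0 ⇒ 4;  out={3}∪out(4)={3}

Run:
i=0 'a': node 0→3  emit P1@[0:0]
i=1 'c': node 3→6
i=2 'b': node 6→7  emit P2@[1:2]
i=3 'a': node 7→2 (via fail)  emit P0@[2:3],P1@[3:3]
i=4 'a': node 2→3 (via fail)  emit P1@[4:4]
i=5 'c': node 3→6
i=6 'b': node 6→7  emit P2@[5:6]
i=7 'b': node 7→1 (via fail)
i=8 'a': node 1→2  emit P0@[7:8],P1@[8:8]
i=9 'c': node 2→6 (via fail)
i=10 'a': node 6→3 (via fail)  emit P1@[10:10]
i=11 'a': node 3→3 (via fail)  emit P1@[11:11]
i=12 'a': node 3→3 (via fail)  emit P1@[12:12]
i=13 'a': node 3→3 (via fail)  emit P1@[13:13]
i=14 'c': node 3→6
i=15 'b': node 6→7  emit P2@[14:15]
i=16 'c': node 7→8  emit P3@[13:16]
i=17 'c': node 8→4 (via fail)
i=18 'b': node 4→5  emit P2@[17:18]
i=19 'b': node 5→1 (via fail)
i=20 'a': node 1→2  emit P0@[19:20],P1@[20:20]
i=21 'a': node 2→3 (via fail)  emit P1@[21:21]
i=22 'c': node 3→6
i=23 'b': node 6→7  emit P2@[22:23]
i=24 'c': node 7→8  emit P3@[21:24]
i=25 'c': node 8→4 (via fail)
i=26 'b': node 4→5  emit P2@[25:26]
i=27 'a': node 5→2 (via fail)  emit P0@[26:27],P1@[27:27]
i=28 'b': node 2→1 (via fail)
i=29 'c': node 1→4 (via fail)
i=30 'b': node 4→5  emit P2@[29:30]
i=31 'c': node 5→4 (via fail)
i=32 'b': node 4→5  emit P2@[31:32]
i=33 'b': node 5→1 (via fail)
i=34 'c': node 1→4 (via fail)
i=35 'b': node 4→5  emit P2@[34:35]
i=36 'a': node 5→2 (via fail)  emit P0@[35:36],P1@[36:36]
i=37 'c': node 2→6 (via fail)
i=38 'c': node 6→4 (via fail)
i=39 'b': node 4→5  emit P2@[38:39]
i=40 'a': node 5→2 (via fail)  emit P0@[39:40],P1@[40:40]
i=41 'b': node 2→1 (via fail)
i=42 'b': node 1→1 (via fail)
i=43 'a': node 1→2  emit P0@[42:43],P1@[43:43]
i=44 'b': node 2→1 (via fail)
i=45 'c': node 1→4 (via fail)
i=46 'b': node 4→5  emit P2@[45:46]

Matches: [[0,1],[2,2],[3,0],[3,1],[4,1],[6,2],[8,0],[8,1],[10,1],[11,1],[12,1],[13,1],[15,2],[16,3],[18,2],[20,0],[20,1],[21,1],[23,2],[24,3],[26,2],[27,0],[27,1],[30,2],[32,2],[35,2],[36,0],[36,1],[39,2],[40,0],[40,1],[43,0],[43,1],[46,2]]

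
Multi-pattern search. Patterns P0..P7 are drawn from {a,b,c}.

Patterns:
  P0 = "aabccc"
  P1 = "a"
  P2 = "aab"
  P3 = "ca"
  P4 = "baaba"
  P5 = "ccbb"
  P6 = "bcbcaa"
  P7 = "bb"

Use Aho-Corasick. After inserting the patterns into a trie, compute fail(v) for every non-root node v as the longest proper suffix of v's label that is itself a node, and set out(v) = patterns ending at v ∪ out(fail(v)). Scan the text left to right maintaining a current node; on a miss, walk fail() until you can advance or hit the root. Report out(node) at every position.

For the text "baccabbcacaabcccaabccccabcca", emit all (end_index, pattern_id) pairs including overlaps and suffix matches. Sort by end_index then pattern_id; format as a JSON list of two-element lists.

Build:
Trie (insert patterns):
  n0 'ε': a→1 b→9 c→7
  n1 'a': a→2  ←P1
  n2 'aa': b→3
  n3 'aab': c→4  ←P2
  n4 'aabc': c→5
  n5 'aabcc': c→6
  n6 'aabccc': ·  ←P0
  n7 'c': a→8 c→14
  n8 'ca': ·  ←P3
  n9 'b': a→10 b→22 c→17
  n10 'ba': a→11
  n11 'baa': b→12
  n12 'baab': a→13
  n13 'baaba': ·  ←P4
  n14 'cc': b→15
  n15 'ccb': b→16
  n16 'ccbb': ·  ←P5
  n17 'bc': b→18
  n18 'bcb': c→19
  n19 'bcbc': a→20
  n20 'bcbca': a→21
  n21 'bcbcaa': ·  ←P6
  n22 'bb': ·  ←P7

BFS fail/out derivation:
  fail(1) 'a': from fail(0)=0 chase 'a': 0 ⇒ 0;  out={1}∪out(0)={1}
  fail(7) 'c': from fail(0)=0 chase 'c': 0 ⇒ 0;  out=∅∪out(0)=∅
  fail(9) 'b': from fail(0)=0 chase 'b': 0 ⇒ 0;  out=∅∪out(0)=∅
  fail(2) 'aa': from fail(1)=0 chase 'a': 0 ⇒ 1;  out=∅∪out(1)={1}
  fail(8) 'ca': from fail(7)=0 chase 'a': 0 ⇒ 1;  out={3}∪out(1)={1,3}
  fail(10) 'ba': from fail(9)=0 chase 'a': 0 ⇒ 1;  out=∅∪out(1)={1}
  fail(14) 'cc': from fail(7)=0 chase 'c': 0 ⇒ 7;  out=∅∪out(7)=∅
  fail(17) 'bc': from fail(9)=0 chase 'c': 0 ⇒ 7;  out=∅∪out(7)=∅
  fail(22) 'bb': from fail(9)=0 chase 'b': 0 ⇒ 9;  out={7}∪out(9)={7}
  fail(3) 'aab': from fail(2)=1 chase 'b': 1→0 ⇒ 9;  out={2}∪out(9)={2}
  fail(11) 'baa': from fail(10)=1 chase 'a': 1 ⇒ 2;  out=∅∪out(2)={1}
  fail(15) 'ccb': from fail(14)=7 chase 'b': 7→0 ⇒ 9;  out=∅∪out(9)=∅
  fail(18) 'bcb': from fail(17)=7 chase 'b': 7→0 ⇒ 9;  out=∅∪out(9)=∅
  fail(4) 'aabc': from fail(3)=9 chase 'c': 9 ⇒ 17;  out=∅∪out(17)=∅
  fail(12) 'baab': from fail(11)=2 chase 'b': 2 ⇒ 3;  out=∅∪out(3)={2}
  fail(16) 'ccbb': from fail(15)=9 chase 'b': 9 ⇒ 22;  out={5}∪out(22)={5,7}
  fail(19) 'bcbc': from fail(18)=9 chase 'c': 9 ⇒ 17;  out=∅∪out(17)=∅
  fail(5) 'aabcc': from fail(4)=17 chase 'c': 17→7 ⇒ 14;  out=∅∪out(14)=∅
  fail(13) 'baaba': from fail(12)=3 chase 'a': 3→9 ⇒ 10;  out={4}∪out(10)={1,4}
  fail(20) 'bcbca': from fail(19)=17 chase 'a': 17→7 ⇒ 8;  out=∅∪out(8)={1,3}
  fail(6) 'aabccc': from fail(5)=14 chase 'c': 14→7 ⇒ 14;  out={0}∪out(14)={0}
  fail(21) 'bcbcaa': from fail(20)=8 chase 'a': 8→1 ⇒ 2;  out={6}∪out(2)={1,6}

Run:
[0] read 'b'  n0⇒n9
[1] read 'a'  n9⇒n10  → match P1@[1:1]
[2] read 'c'  n10⇒n7 ·f
[3] read 'c'  n7⇒n14
[4] read 'a'  n14⇒n8 ·f  → match P1@[4:4],P3@[3:4]
[5] read 'b'  n8⇒n9 ·f
[6] read 'b'  n9⇒n22  → match P7@[5:6]
[7] read 'c'  n22⇒n17 ·f
[8] read 'a'  n17⇒n8 ·f  → match P1@[8:8],P3@[7:8]
[9] read 'c'  n8⇒n7 ·f
[10] read 'a'  n7⇒n8  → match P1@[10:10],P3@[9:10]
[11] read 'a'  n8⇒n2 ·f  → match P1@[11:11]
[12] read 'b'  n2⇒n3  → match P2@[10:12]
[13] read 'c'  n3⇒n4
[14] read 'c'  n4⇒n5
[15] read 'c'  n5⇒n6  → match P0@[10:15]
[16] read 'a'  n6⇒n8 ·f  → match P1@[16:16],P3@[15:16]
[17] read 'a'  n8⇒n2 ·f  → match P1@[17:17]
[18] read 'b'  n2⇒n3  → match P2@[16:18]
[19] read 'c'  n3⇒n4
[20] read 'c'  n4⇒n5
[21] read 'c'  n5⇒n6  → match P0@[16:21]
[22] read 'c'  n6⇒n14 ·f
[23] read 'a'  n14⇒n8 ·f  → match P1@[23:23],P3@[22:23]
[24] read 'b'  n8⇒n9 ·f
[25] read 'c'  n9⇒n17
[26] read 'c'  n17⇒n14 ·f
[27] read 'a'  n14⇒n8 ·f  → match P1@[27:27],P3@[26:27]

Result: [[1,1],[4,1],[4,3],[6,7],[8,1],[8,3],[10,1],[10,3],[11,1],[12,2],[15,0],[16,1],[16,3],[17,1],[18,2],[21,0],[23,1],[23,3],[27,1],[27,3]]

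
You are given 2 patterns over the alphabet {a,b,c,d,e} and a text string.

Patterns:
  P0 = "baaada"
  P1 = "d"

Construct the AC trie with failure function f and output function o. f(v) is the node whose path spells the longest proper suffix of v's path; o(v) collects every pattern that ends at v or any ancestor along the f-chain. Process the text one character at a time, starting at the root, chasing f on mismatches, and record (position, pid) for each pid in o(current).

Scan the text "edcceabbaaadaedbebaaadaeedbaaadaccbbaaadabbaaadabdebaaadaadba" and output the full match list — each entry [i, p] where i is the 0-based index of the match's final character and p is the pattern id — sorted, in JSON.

Build:
Trie (insert patterns):
  0='ε' goto b→1 d→7
  1='b' goto a→2
  2='ba' goto a→3
  3='baa' goto a→4
  4='baaa' goto d→5
  5='baaad' goto a→6
  6='baaada' goto ·  [P0 ends]
  7='d' goto ·  [P1 ends]

Failure links (BFS by depth):
  fail(1) 'b': from fail(0)=0 chase 'b': 0 ⇒ 0;  out=∅∪out(0)=∅
  fail(7) 'd': from fail(0)=0 chase 'd': 0 ⇒ 0;  out={1}∪out(0)={1}
  fail(2) 'ba': from fail(1)=0 chase 'a': 0 ⇒ 0;  out=∅∪out(0)=∅
  fail(3) 'baa': from fail(2)=0 chase 'a': 0 ⇒ 0;  out=∅∪out(0)=∅
  fail(4) 'baaa': from fail(3)=0 chase 'a': 0 ⇒ 0;  out=∅∪out(0)=∅
  fail(5) 'baaad': from fail(4)=0 chase 'd': 0 ⇒ 7;  out=∅∪out(7)={1}
  fail(6) 'baaada': from fail(5)=7 chase 'a': 7→0 ⇒ 0;  out={0}∪out(0)={0}

Text stream:
pos 0 'e': at 0
pos 1 'd': at 7  emit P1@[1:1]
pos 2 'c': at 0 (fail-walked)
pos 3 'c': at 0
pos 4 'e': at 0
pos 5 'a': at 0
pos 6 'b': at 1
pos 7 'b': at 1 (fail-walked)
pos 8 'a': at 2
pos 9 'a': at 3
pos 10 'a': at 4
pos 11 'd': at 5  emit P1@[11:11]
pos 12 'a': at 6  emit P0@[7:12]
pos 13 'e': at 0 (fail-walked)
pos 14 'd': at 7  emit P1@[14:14]
pos 15 'b': at 1 (fail-walked)
pos 16 'e': at 0 (fail-walked)
pos 17 'b': at 1
pos 18 'a': at 2
pos 19 'a': at 3
pos 20 'a': at 4
pos 21 'd': at 5  emit P1@[21:21]
pos 22 'a': at 6  emit P0@[17:22]
pos 23 'e': at 0 (fail-walked)
pos 24 'e': at 0
pos 25 'd': at 7  emit P1@[25:25]
pos 26 'b': at 1 (fail-walked)
pos 27 'a': at 2
pos 28 'a': at 3
pos 29 'a': at 4
pos 30 'd': at 5  emit P1@[30:30]
pos 31 'a': at 6  emit P0@[26:31]
pos 32 'c': at 0 (fail-walked)
pos 33 'c': at 0
pos 34 'b': at 1
pos 35 'b': at 1 (fail-walked)
pos 36 'a': at 2
pos 37 'a': at 3
pos 38 'a': at 4
pos 39 'd': at 5  emit P1@[39:39]
pos 40 'a': at 6  emit P0@[35:40]
pos 41 'b': at 1 (fail-walked)
pos 42 'b': at 1 (fail-walked)
pos 43 'a': at 2
pos 44 'a': at 3
pos 45 'a': at 4
pos 46 'd': at 5  emit P1@[46:46]
pos 47 'a': at 6  emit P0@[42:47]
pos 48 'b': at 1 (fail-walked)
pos 49 'd': at 7 (fail-walked)  emit P1@[49:49]
pos 50 'e': at 0 (fail-walked)
pos 51 'b': at 1
pos 52 'a': at 2
pos 53 'a': at 3
pos 54 'a': at 4
pos 55 'd': at 5  emit P1@[55:55]
pos 56 'a': at 6  emit P0@[51:56]
pos 57 'a': at 0 (fail-walked)
pos 58 'd': at 7  emit P1@[58:58]
pos 59 'b': at 1 (fail-walked)
pos 60 'a': at 2

All matches (sorted): [[1,1],[11,1],[12,0],[14,1],[21,1],[22,0],[25,1],[30,1],[31,0],[39,1],[40,0],[46,1],[47,0],[49,1],[55,1],[56,0],[58,1]]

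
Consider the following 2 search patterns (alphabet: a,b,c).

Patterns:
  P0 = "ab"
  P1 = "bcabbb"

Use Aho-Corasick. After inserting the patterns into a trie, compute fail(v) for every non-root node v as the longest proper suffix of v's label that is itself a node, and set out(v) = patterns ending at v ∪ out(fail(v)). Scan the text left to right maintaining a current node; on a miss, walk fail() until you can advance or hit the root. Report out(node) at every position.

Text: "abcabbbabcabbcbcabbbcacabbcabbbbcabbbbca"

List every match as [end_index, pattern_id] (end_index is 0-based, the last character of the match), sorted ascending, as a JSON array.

Construct AC machine:
Trie nodes:
  n0 'ε': a→1 b→3
  n1 'a': b→2
  n2 'ab': ·  ←P0
  n3 'b': c→4
  n4 'bc': a→5
  n5 'bca': b→6
  n6 'bcab': b→7
  n7 'bcabb': b→8
  n8 'bcabbb': ·  ←P1

BFS fail/out derivation:
  n1('a'): parent n0 fail=0; on 'a' 0 → fail=0;  out ∅∪∅=∅
  n3('b'): parent n0 fail=0; on 'b' 0 → fail=0;  out ∅∪∅=∅
  n2('ab'): parent n1 fail=0; on 'b' 0 → fail=3;  out {0}∪∅={0}
  n4('bc'): parent n3 fail=0; on 'c' 0 → fail=0;  out ∅∪∅=∅
  n5('bca'): parent n4 fail=0; on 'a' 0 → fail=1;  out ∅∪∅=∅
  n6('bcab'): parent n5 fail=1; on 'b' 1 → fail=2;  out ∅∪{0}={0}
  n7('bcabb'): parent n6 fail=2; on 'b' 2→3→0 → fail=3;  out ∅∪∅=∅
  n8('bcabbb'): parent n7 fail=3; on 'b' 3→0 → fail=3;  out {1}∪∅={1}

Text stream:
[0] read 'a'  n0⇒n1
[1] read 'b'  n1⇒n2  → match P0@[0:1]
[2] read 'c'  n2⇒n4 (fail-walked)
[3] read 'a'  n4⇒n5
[4] read 'b'  n5⇒n6  → match P0@[3:4]
[5] read 'b'  n6⇒n7
[6] read 'b'  n7⇒n8  → match P1@[1:6]
[7] read 'a'  n8⇒n1 (fail-walked)
[8] read 'b'  n1⇒n2  → match P0@[7:8]
[9] read 'c'  n2⇒n4 (fail-walked)
[10] read 'a'  n4⇒n5
[11] read 'b'  n5⇒n6  → match P0@[10:11]
[12] read 'b'  n6⇒n7
[13] read 'c'  n7⇒n4 (fail-walked)
[14] read 'b'  n4⇒n3 (fail-walked)
[15] read 'c'  n3⇒n4
[16] read 'a'  n4⇒n5
[17] read 'b'  n5⇒n6  → match P0@[16:17]
[18] read 'b'  n6⇒n7
[19] read 'b'  n7⇒n8  → match P1@[14:19]
[20] read 'c'  n8⇒n4 (fail-walked)
[21] read 'a'  n4⇒n5
[22] read 'c'  n5⇒n0 (fail-walked)
[23] read 'a'  n0⇒n1
[24] read 'b'  n1⇒n2  → match P0@[23:24]
[25] read 'b'  n2⇒n3 (fail-walked)
[26] read 'c'  n3⇒n4
[27] read 'a'  n4⇒n5
[28] read 'b'  n5⇒n6  → match P0@[27:28]
[29] read 'b'  n6⇒n7
[30] read 'b'  n7⇒n8  → match P1@[25:30]
[31] read 'b'  n8⇒n3 (fail-walked)
[32] read 'c'  n3⇒n4
[33] read 'a'  n4⇒n5
[34] read 'b'  n5⇒n6  → match P0@[33:34]
[35] read 'b'  n6⇒n7
[36] read 'b'  n7⇒n8  → match P1@[31:36]
[37] read 'b'  n8⇒n3 (fail-walked)
[38] read 'c'  n3⇒n4
[39] read 'a'  n4⇒n5

Matches: [[1,0],[4,0],[6,1],[8,0],[11,0],[17,0],[19,1],[24,0],[28,0],[30,1],[34,0],[36,1]]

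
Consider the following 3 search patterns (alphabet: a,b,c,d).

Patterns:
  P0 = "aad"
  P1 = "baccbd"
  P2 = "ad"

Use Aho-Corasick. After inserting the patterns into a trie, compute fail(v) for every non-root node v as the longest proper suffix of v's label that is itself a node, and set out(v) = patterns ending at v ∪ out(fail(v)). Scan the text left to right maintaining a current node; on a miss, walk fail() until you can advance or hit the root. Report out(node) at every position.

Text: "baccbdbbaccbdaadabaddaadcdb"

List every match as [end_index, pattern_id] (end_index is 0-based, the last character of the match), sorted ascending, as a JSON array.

Build automaton:
Trie (insert patterns):
  0='ε' goto a→1 b→4
  1='a' goto a→2 d→10
  2='aa' goto d→3
  3='aad' goto ·  ←P0
  4='b' goto a→5
  5='ba' goto c→6
  6='bac' goto c→7
  7='bacc' goto b→8
  8='baccb' goto d→9
  9='baccbd' goto ·  ←P1
  10='ad' goto ·  ←P2

BFS fail/out derivation:
  fail(1) 'a': from fail(0)=0 chase 'a': 0 ⇒ 0;  out=∅∪out(0)=∅
  fail(4) 'b': from fail(0)=0 chase 'b': 0 ⇒ 0;  out=∅∪out(0)=∅
  fail(2) 'aa': from fail(1)=0 chase 'a': 0 ⇒ 1;  out=∅∪out(1)=∅
  fail(5) 'ba': from fail(4)=0 chase 'a': 0 ⇒ 1;  out=∅∪out(1)=∅
  fail(10) 'ad': from fail(1)=0 chase 'd': 0 ⇒ 0;  out={2}∪out(0)={2}
  fail(3) 'aad': from fail(2)=1 chase 'd': 1 ⇒ 10;  out={0}∪out(10)={0,2}
  fail(6) 'bac': from fail(5)=1 chase 'c': 1→0 ⇒ 0;  out=∅∪out(0)=∅
  fail(7) 'bacc': from fail(6)=0 chase 'c': 0 ⇒ 0;  out=∅∪out(0)=∅
  fail(8) 'baccb': from fail(7)=0 chase 'b': 0 ⇒ 4;  out=∅∪out(4)=∅
  fail(9) 'baccbd': from fail(8)=4 chase 'd': 4→0 ⇒ 0;  out={1}∪out(0)={1}

Scan:
pos 0 'b': at 4
pos 1 'a': at 5
pos 2 'c': at 6
pos 3 'c': at 7
pos 4 'b': at 8
pos 5 'd': at 9  → match P1@[0:5]
pos 6 'b': at 4 (via fail)
pos 7 'b': at 4 (via fail)
pos 8 'a': at 5
pos 9 'c': at 6
pos 10 'c': at 7
pos 11 'b': at 8
pos 12 'd': at 9  → match P1@[7:12]
pos 13 'a': at 1 (via fail)
pos 14 'a': at 2
pos 15 'd': at 3  → match P0@[13:15],P2@[14:15]
pos 16 'a': at 1 (via fail)
pos 17 'b': at 4 (via fail)
pos 18 'a': at 5
pos 19 'd': at 10 (via fail)  → match P2@[18:19]
pos 20 'd': at 0 (via fail)
pos 21 'a': at 1
pos 22 'a': at 2
pos 23 'd': at 3  → match P0@[21:23],P2@[22:23]
pos 24 'c': at 0 (via fail)
pos 25 'd': at 0
pos 26 'b': at 4

Matches: [[5,1],[12,1],[15,0],[15,2],[19,2],[23,0],[23,2]]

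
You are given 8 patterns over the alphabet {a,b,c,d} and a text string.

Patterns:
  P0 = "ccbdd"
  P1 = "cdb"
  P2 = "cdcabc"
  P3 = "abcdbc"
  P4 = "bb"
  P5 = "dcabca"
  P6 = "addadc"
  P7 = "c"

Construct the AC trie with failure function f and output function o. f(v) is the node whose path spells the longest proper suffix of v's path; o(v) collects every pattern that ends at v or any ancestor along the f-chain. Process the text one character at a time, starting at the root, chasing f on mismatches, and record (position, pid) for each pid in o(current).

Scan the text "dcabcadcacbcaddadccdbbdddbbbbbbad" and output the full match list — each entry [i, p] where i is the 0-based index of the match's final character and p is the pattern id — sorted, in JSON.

Build:
Trie (insert patterns):
  n0 'ε': a→12 b→18 c→1 d→20
  n1 'c': c→2 d→6  [P7 ends]
  n2 'cc': b→3
  n3 'ccb': d→4
  n4 'ccbd': d→5
  n5 'ccbdd': ·  [P0 ends]
  n6 'cd': b→7 c→8
  n7 'cdb': ·  [P1 ends]
  n8 'cdc': a→9
  n9 'cdca': b→10
  n10 'cdcab': c→11
  n11 'cdcabc': ·  [P2 ends]
  n12 'a': b→13 d→26
  n13 'ab': c→14
  n14 'abc': d→15
  n15 'abcd': b→16
  n16 'abcdb': c→17
  n17 'abcdbc': ·  [P3 ends]
  n18 'b': b→19
  n19 'bb': ·  [P4 ends]
  n20 'd': c→21
  n21 'dc': a→22
  n22 'dca': b→23
  n23 'dcab': c→24
  n24 'dcabc': a→25
  n25 'dcabca': ·  [P5 ends]
  n26 'ad': d→27
  n27 'add': a→28
  n28 'adda': d→29
  n29 'addad': c→30
  n30 'addadc': ·  [P6 ends]

BFS fail/out derivation:
  n1('c'): parent n0 fail=0; on 'c' 0 → fail=0;  out {7}∪∅={7}
  n12('a'): parent n0 fail=0; on 'a' 0 → fail=0;  out ∅∪∅=∅
  n18('b'): parent n0 fail=0; on 'b' 0 → fail=0;  out ∅∪∅=∅
  n20('d'): parent n0 fail=0; on 'd' 0 → fail=0;  out ∅∪∅=∅
  n2('cc'): parent n1 fail=0; on 'c' 0 → fail=1;  out ∅∪{7}={7}
  n6('cd'): parent n1 fail=0; on 'd' 0 → fail=20;  out ∅∪∅=∅
  n13('ab'): parent n12 fail=0; on 'b' 0 → fail=18;  out ∅∪∅=∅
  n19('bb'): parent n18 fail=0; on 'b' 0 → fail=18;  out {4}∪∅={4}
  n21('dc'): parent n20 fail=0; on 'c' 0 → fail=1;  out ∅∪{7}={7}
  n26('ad'): parent n12 fail=0; on 'd' 0 → fail=20;  out ∅∪∅=∅
  n3('ccb'): parent n2 fail=1; on 'b' 1→0 → fail=18;  out ∅∪∅=∅
  n7('cdb'): parent n6 fail=20; on 'b' 20→0 → fail=18;  out {1}∪∅={1}
  n8('cdc'): parent n6 fail=20; on 'c' 20 → fail=21;  out ∅∪{7}={7}
  n14('abc'): parent n13 fail=18; on 'c' 18→0 → fail=1;  out ∅∪{7}={7}
  n22('dca'): parent n21 fail=1; on 'a' 1→0 → fail=12;  out ∅∪∅=∅
  n27('add'): parent n26 fail=20; on 'd' 20→0 → fail=20;  out ∅∪∅=∅
  n4('ccbd'): parent n3 fail=18; on 'd' 18→0 → fail=20;  out ∅∪∅=∅
  n9('cdca'): parent n8 fail=21; on 'a' 21 → fail=22;  out ∅∪∅=∅
  n15('abcd'): parent n14 fail=1; on 'd' 1 → fail=6;  out ∅∪∅=∅
  n23('dcab'): parent n22 fail=12; on 'b' 12 → fail=13;  out ∅∪∅=∅
  n28('adda'): parent n27 fail=20; on 'a' 20→0 → fail=12;  out ∅∪∅=∅
  n5('ccbdd'): parent n4 fail=20; on 'd' 20→0 → fail=20;  out {0}∪∅={0}
  n10('cdcab'): parent n9 fail=22; on 'b' 22 → fail=23;  out ∅∪∅=∅
  n16('abcdb'): parent n15 fail=6; on 'b' 6 → fail=7;  out ∅∪{1}={1}
  n24('dcabc'): parent n23 fail=13; on 'c' 13 → fail=14;  out ∅∪{7}={7}
  n29('addad'): parent n28 fail=12; on 'd' 12 → fail=26;  out ∅∪∅=∅
  n11('cdcabc'): parent n10 fail=23; on 'c' 23 → fail=24;  out {2}∪{7}={2,7}
  n17('abcdbc'): parent n16 fail=7; on 'c' 7→18→0 → fail=1;  out {3}∪{7}={3,7}
  n25('dcabca'): parent n24 fail=14; on 'a' 14→1→0 → fail=12;  out {5}∪∅={5}
  n30('addadc'): parent n29 fail=26; on 'c' 26→20 → fail=21;  out {6}∪{7}={6,7}

Run:
[0] read 'd'  n0⇒n20
[1] read 'c'  n20⇒n21  → match P7@[1:1]
[2] read 'a'  n21⇒n22
[3] read 'b'  n22⇒n23
[4] read 'c'  n23⇒n24  → match P7@[4:4]
[5] read 'a'  n24⇒n25  → match P5@[0:5]
[6] read 'd'  n25⇒n26 (fail-walked)
[7] read 'c'  n26⇒n21 (fail-walked)  → match P7@[7:7]
[8] read 'a'  n21⇒n22
[9] read 'c'  n22⇒n1 (fail-walked)  → match P7@[9:9]
[10] read 'b'  n1⇒n18 (fail-walked)
[11] read 'c'  n18⇒n1 (fail-walked)  → match P7@[11:11]
[12] read 'a'  n1⇒n12 (fail-walked)
[13] read 'd'  n12⇒n26
[14] read 'd'  n26⇒n27
[15] read 'a'  n27⇒n28
[16] read 'd'  n28⇒n29
[17] read 'c'  n29⇒n30  → match P6@[12:17],P7@[17:17]
[18] read 'c'  n30⇒n2 (fail-walked)  → match P7@[18:18]
[19] read 'd'  n2⇒n6 (fail-walked)
[20] read 'b'  n6⇒n7  → match P1@[18:20]
[21] read 'b'  n7⇒n19 (fail-walked)  → match P4@[20:21]
[22] read 'd'  n19⇒n20 (fail-walked)
[23] read 'd'  n20⇒n20 (fail-walked)
[24] read 'd'  n20⇒n20 (fail-walked)
[25] read 'b'  n20⇒n18 (fail-walked)
[26] read 'b'  n18⇒n19  → match P4@[25:26]
[27] read 'b'  n19⇒n19 (fail-walked)  → match P4@[26:27]
[28] read 'b'  n19⇒n19 (fail-walked)  → match P4@[27:28]
[29] read 'b'  n19⇒n19 (fail-walked)  → match P4@[28:29]
[30] read 'b'  n19⇒n19 (fail-walked)  → match P4@[29:30]
[31] read 'a'  n19⇒n12 (fail-walked)
[32] read 'd'  n12⇒n26

All matches (sorted): [[1,7],[4,7],[5,5],[7,7],[9,7],[11,7],[17,6],[17,7],[18,7],[20,1],[21,4],[26,4],[27,4],[28,4],[29,4],[30,4]]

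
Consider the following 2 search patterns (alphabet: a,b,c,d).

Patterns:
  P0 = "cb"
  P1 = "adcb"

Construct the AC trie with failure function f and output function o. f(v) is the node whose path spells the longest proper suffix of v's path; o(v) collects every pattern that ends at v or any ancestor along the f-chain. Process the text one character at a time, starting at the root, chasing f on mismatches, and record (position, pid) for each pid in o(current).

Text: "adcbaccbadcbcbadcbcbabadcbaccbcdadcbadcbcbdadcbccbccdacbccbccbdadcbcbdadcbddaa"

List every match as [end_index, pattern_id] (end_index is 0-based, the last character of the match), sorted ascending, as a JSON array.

Build:
Trie (insert patterns):
  0='ε' goto a→3 c→1
  1='c' goto b→2
  2='cb' goto ·  [P0 ends]
  3='a' goto d→4
  4='ad' goto c→5
  5='adc' goto b→6
  6='adcb' goto ·  [P1 ends]

BFS fail/out derivation:
  n1('c'): parent n0 fail=0; on 'c' 0 → fail=0;  out ∅∪∅=∅
  n3('a'): parent n0 fail=0; on 'a' 0 → fail=0;  out ∅∪∅=∅
  n2('cb'): parent n1 fail=0; on 'b' 0 → fail=0;  out {0}∪∅={0}
  n4('ad'): parent n3 fail=0; on 'd' 0 → fail=0;  out ∅∪∅=∅
  n5('adc'): parent n4 fail=0; on 'c' 0 → fail=1;  out ∅∪∅=∅
  n6('adcb'): parent n5 fail=1; on 'b' 1 → fail=2;  out {1}∪{0}={0,1}

Scan:
i=0 'a': node 0→3
i=1 'd': node 3→4
i=2 'c': node 4→5
i=3 'b': node 5→6  → match P0@[2:3],P1@[0:3]
i=4 'a': node 6→3 (via fail)
i=5 'c': node 3→1 (via fail)
i=6 'c': node 1→1 (via fail)
i=7 'b': node 1→2  → match P0@[6:7]
i=8 'a': node 2→3 (via fail)
i=9 'd': node 3→4
i=10 'c': node 4→5
i=11 'b': node 5→6  → match P0@[10:11],P1@[8:11]
i=12 'c': node 6→1 (via fail)
i=13 'b': node 1→2  → match P0@[12:13]
i=14 'a': node 2→3 (via fail)
i=15 'd': node 3→4
i=16 'c': node 4→5
i=17 'b': node 5→6  → match P0@[16:17],P1@[14:17]
i=18 'c': node 6→1 (via fail)
i=19 'b': node 1→2  → match P0@[18:19]
i=20 'a': node 2→3 (via fail)
i=21 'b': node 3→0 (via fail)
i=22 'a': node 0→3
i=23 'd': node 3→4
i=24 'c': node 4→5
i=25 'b': node 5→6  → match P0@[24:25],P1@[22:25]
i=26 'a': node 6→3 (via fail)
i=27 'c': node 3→1 (via fail)
i=28 'c': node 1→1 (via fail)
i=29 'b': node 1→2  → match P0@[28:29]
i=30 'c': node 2→1 (via fail)
i=31 'd': node 1→0 (via fail)
i=32 'a': node 0→3
i=33 'd': node 3→4
i=34 'c': node 4→5
i=35 'b': node 5→6  → match P0@[34:35],P1@[32:35]
i=36 'a': node 6→3 (via fail)
i=37 'd': node 3→4
i=38 'c': node 4→5
i=39 'b': node 5→6  → match P0@[38:39],P1@[36:39]
i=40 'c': node 6→1 (via fail)
i=41 'b': node 1→2  → match P0@[40:41]
i=42 'd': node 2→0 (via fail)
i=43 'a': node 0→3
i=44 'd': node 3→4
i=45 'c': node 4→5
i=46 'b': node 5→6  → match P0@[45:46],P1@[43:46]
i=47 'c': node 6→1 (via fail)
i=48 'c': node 1→1 (via fail)
i=49 'b': node 1→2  → match P0@[48:49]
i=50 'c': node 2→1 (via fail)
i=51 'c': node 1→1 (via fail)
i=52 'd': node 1→0 (via fail)
i=53 'a': node 0→3
i=54 'c': node 3→1 (via fail)
i=55 'b': node 1→2  → match P0@[54:55]
i=56 'c': node 2→1 (via fail)
i=57 'c': node 1→1 (via fail)
i=58 'b': node 1→2  → match P0@[57:58]
i=59 'c': node 2→1 (via fail)
i=60 'c': node 1→1 (via fail)
i=61 'b': node 1→2  → match P0@[60:61]
i=62 'd': node 2→0 (via fail)
i=63 'a': node 0→3
i=64 'd': node 3→4
i=65 'c': node 4→5
i=66 'b': node 5→6  → match P0@[65:66],P1@[63:66]
i=67 'c': node 6→1 (via fail)
i=68 'b': node 1→2  → match P0@[67:68]
i=69 'd': node 2→0 (via fail)
i=70 'a': node 0→3
i=71 'd': node 3→4
i=72 'c': node 4→5
i=73 'b': node 5→6  → match P0@[72:73],P1@[70:73]
i=74 'd': node 6→0 (via fail)
i=75 'd': node 0→0
i=76 'a': node 0→3
i=77 'a': node 3→3 (via fail)

Result: [[3,0],[3,1],[7,0],[11,0],[11,1],[13,0],[17,0],[17,1],[19,0],[25,0],[25,1],[29,0],[35,0],[35,1],[39,0],[39,1],[41,0],[46,0],[46,1],[49,0],[55,0],[58,0],[61,0],[66,0],[66,1],[68,0],[73,0],[73,1]]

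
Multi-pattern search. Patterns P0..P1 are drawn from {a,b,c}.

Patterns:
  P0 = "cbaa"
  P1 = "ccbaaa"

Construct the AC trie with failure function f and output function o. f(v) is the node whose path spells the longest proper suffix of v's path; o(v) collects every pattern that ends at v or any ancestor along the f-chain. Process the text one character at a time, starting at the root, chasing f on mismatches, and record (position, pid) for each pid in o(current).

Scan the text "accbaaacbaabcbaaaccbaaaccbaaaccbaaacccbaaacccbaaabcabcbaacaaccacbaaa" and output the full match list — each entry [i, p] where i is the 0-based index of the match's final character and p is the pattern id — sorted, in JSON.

Build:
Trie nodes:
  0='ε' goto c→1
  1='c' goto b→2 c→5
  2='cb' goto a→3
  3='cba' goto a→4
  4='cbaa' goto ·  ←P0
  5='cc' goto b→6
  6='ccb' goto a→7
  7='ccba' goto a→8
  8='ccbaa' goto a→9
  9='ccbaaa' goto ·  ←P1

Failure links (BFS by depth):
  fail(1) 'c': from fail(0)=0 chase 'c': 0 ⇒ 0;  out=∅∪out(0)=∅
  fail(2) 'cb': from fail(1)=0 chase 'b': 0 ⇒ 0;  out=∅∪out(0)=∅
  fail(5) 'cc': from fail(1)=0 chase 'c': 0 ⇒ 1;  out=∅∪out(1)=∅
  fail(3) 'cba': from fail(2)=0 chase 'a': 0 ⇒ 0;  out=∅∪out(0)=∅
  fail(6) 'ccb': from fail(5)=1 chase 'b': 1 ⇒ 2;  out=∅∪out(2)=∅
  fail(4) 'cbaa': from fail(3)=0 chase 'a': 0 ⇒ 0;  out={0}∪out(0)={0}
  fail(7) 'ccba': from fail(6)=2 chase 'a': 2 ⇒ 3;  out=∅∪out(3)=∅
  fail(8) 'ccbaa': from fail(7)=3 chase 'a': 3 ⇒ 4;  out=∅∪out(4)={0}
  fail(9) 'ccbaaa': from fail(8)=4 chase 'a': 4→0 ⇒ 0;  out={1}∪out(0)={1}

Text stream:
[0] read 'a'  n0⇒n0
[1] read 'c'  n0⇒n1
[2] read 'c'  n1⇒n5
[3] read 'b'  n5⇒n6
[4] read 'a'  n6⇒n7
[5] read 'a'  n7⇒n8  ** P0@[2:5]
[6] read 'a'  n8⇒n9  ** P1@[1:6]
[7] read 'c'  n9⇒n1 (via fail)
[8] read 'b'  n1⇒n2
[9] read 'a'  n2⇒n3
[10] read 'a'  n3⇒n4  ** P0@[7:10]
[11] read 'b'  n4⇒n0 (via fail)
[12] read 'c'  n0⇒n1
[13] read 'b'  n1⇒n2
[14] read 'a'  n2⇒n3
[15] read 'a'  n3⇒n4  ** P0@[12:15]
[16] read 'a'  n4⇒n0 (via fail)
[17] read 'c'  n0⇒n1
[18] read 'c'  n1⇒n5
[19] read 'b'  n5⇒n6
[20] read 'a'  n6⇒n7
[21] read 'a'  n7⇒n8  ** P0@[18:21]
[22] read 'a'  n8⇒n9  ** P1@[17:22]
[23] read 'c'  n9⇒n1 (via fail)
[24] read 'c'  n1⇒n5
[25] read 'b'  n5⇒n6
[26] read 'a'  n6⇒n7
[27] read 'a'  n7⇒n8  ** P0@[24:27]
[28] read 'a'  n8⇒n9  ** P1@[23:28]
[29] read 'c'  n9⇒n1 (via fail)
[30] read 'c'  n1⇒n5
[31] read 'b'  n5⇒n6
[32] read 'a'  n6⇒n7
[33] read 'a'  n7⇒n8  ** P0@[30:33]
[34] read 'a'  n8⇒n9  ** P1@[29:34]
[35] read 'c'  n9⇒n1 (via fail)
[36] read 'c'  n1⇒n5
[37] read 'c'  n5⇒n5 (via fail)
[38] read 'b'  n5⇒n6
[39] read 'a'  n6⇒n7
[40] read 'a'  n7⇒n8  ** P0@[37:40]
[41] read 'a'  n8⇒n9  ** P1@[36:41]
[42] read 'c'  n9⇒n1 (via fail)
[43] read 'c'  n1⇒n5
[44] read 'c'  n5⇒n5 (via fail)
[45] read 'b'  n5⇒n6
[46] read 'a'  n6⇒n7
[47] read 'a'  n7⇒n8  ** P0@[44:47]
[48] read 'a'  n8⇒n9  ** P1@[43:48]
[49] read 'b'  n9⇒n0 (via fail)
[50] read 'c'  n0⇒n1
[51] read 'a'  n1⇒n0 (via fail)
[52] read 'b'  n0⇒n0
[53] read 'c'  n0⇒n1
[54] read 'b'  n1⇒n2
[55] read 'a'  n2⇒n3
[56] read 'a'  n3⇒n4  ** P0@[53:56]
[57] read 'c'  n4⇒n1 (via fail)
[58] read 'a'  n1⇒n0 (via fail)
[59] read 'a'  n0⇒n0
[60] read 'c'  n0⇒n1
[61] read 'c'  n1⇒n5
[62] read 'a'  n5⇒n0 (via fail)
[63] read 'c'  n0⇒n1
[64] read 'b'  n1⇒n2
[65] read 'a'  n2⇒n3
[66] read 'a'  n3⇒n4  ** P0@[63:66]
[67] read 'a'  n4⇒n0 (via fail)

Matches: [[5,0],[6,1],[10,0],[15,0],[21,0],[22,1],[27,0],[28,1],[33,0],[34,1],[40,0],[41,1],[47,0],[48,1],[56,0],[66,0]]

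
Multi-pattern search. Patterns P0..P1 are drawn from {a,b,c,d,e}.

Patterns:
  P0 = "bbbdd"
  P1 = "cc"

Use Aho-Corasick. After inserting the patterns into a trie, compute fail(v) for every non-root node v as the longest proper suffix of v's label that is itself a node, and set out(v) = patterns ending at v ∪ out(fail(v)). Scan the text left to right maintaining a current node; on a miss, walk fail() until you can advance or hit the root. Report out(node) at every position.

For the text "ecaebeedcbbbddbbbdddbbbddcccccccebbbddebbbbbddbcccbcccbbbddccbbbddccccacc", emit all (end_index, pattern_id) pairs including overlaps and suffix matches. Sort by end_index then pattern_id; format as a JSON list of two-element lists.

Build automaton:
Trie (insert patterns):
  0='ε' goto b→1 c→6
  1='b' goto b→2
  2='bb' goto b→3
  3='bbb' goto d→4
  4='bbbd' goto d→5
  5='bbbdd' goto ·  ←P0
  6='c' goto c→7
  7='cc' goto ·  ←P1

BFS fail/out derivation:
  n1('b'): parent n0 fail=0; on 'b' 0 → fail=0;  out ∅∪∅=∅
  n6('c'): parent n0 fail=0; on 'c' 0 → fail=0;  out ∅∪∅=∅
  n2('bb'): parent n1 fail=0; on 'b' 0 → fail=1;  out ∅∪∅=∅
  n7('cc'): parent n6 fail=0; on 'c' 0 → fail=6;  out {1}∪∅={1}
  n3('bbb'): parent n2 fail=1; on 'b' 1 → fail=2;  out ∅∪∅=∅
  n4('bbbd'): parent n3 fail=2; on 'd' 2→1→0 → fail=0;  out ∅∪∅=∅
  n5('bbbdd'): parent n4 fail=0; on 'd' 0 → fail=0;  out {0}∪∅={0}

Text stream:
[0] read 'e'  n0⇒n0
[1] read 'c'  n0⇒n6
[2] read 'a'  n6⇒n0 (via fail)
[3] read 'e'  n0⇒n0
[4] read 'b'  n0⇒n1
[5] read 'e'  n1⇒n0 (via fail)
[6] read 'e'  n0⇒n0
[7] read 'd'  n0⇒n0
[8] read 'c'  n0⇒n6
[9] read 'b'  n6⇒n1 (via fail)
[10] read 'b'  n1⇒n2
[11] read 'b'  n2⇒n3
[12] read 'd'  n3⇒n4
[13] read 'd'  n4⇒n5  ** P0@[9:13]
[14] read 'b'  n5⇒n1 (via fail)
[15] read 'b'  n1⇒n2
[16] read 'b'  n2⇒n3
[17] read 'd'  n3⇒n4
[18] read 'd'  n4⇒n5  ** P0@[14:18]
[19] read 'd'  n5⇒n0 (via fail)
[20] read 'b'  n0⇒n1
[21] read 'b'  n1⇒n2
[22] read 'b'  n2⇒n3
[23] read 'd'  n3⇒n4
[24] read 'd'  n4⇒n5  ** P0@[20:24]
[25] read 'c'  n5⇒n6 (via fail)
[26] read 'c'  n6⇒n7  ** P1@[25:26]
[27] read 'c'  n7⇒n7 (via fail)  ** P1@[26:27]
[28] read 'c'  n7⇒n7 (via fail)  ** P1@[27:28]
[29] read 'c'  n7⇒n7 (via fail)  ** P1@[28:29]
[30] read 'c'  n7⇒n7 (via fail)  ** P1@[29:30]
[31] read 'c'  n7⇒n7 (via fail)  ** P1@[30:31]
[32] read 'e'  n7⇒n0 (via fail)
[33] read 'b'  n0⇒n1
[34] read 'b'  n1⇒n2
[35] read 'b'  n2⇒n3
[36] read 'd'  n3⇒n4
[37] read 'd'  n4⇒n5  ** P0@[33:37]
[38] read 'e'  n5⇒n0 (via fail)
[39] read 'b'  n0⇒n1
[40] read 'b'  n1⇒n2
[41] read 'b'  n2⇒n3
[42] read 'b'  n3⇒n3 (via fail)
[43] read 'b'  n3⇒n3 (via fail)
[44] read 'd'  n3⇒n4
[45] read 'd'  n4⇒n5  ** P0@[41:45]
[46] read 'b'  n5⇒n1 (via fail)
[47] read 'c'  n1⇒n6 (via fail)
[48] read 'c'  n6⇒n7  ** P1@[47:48]
[49] read 'c'  n7⇒n7 (via fail)  ** P1@[48:49]
[50] read 'b'  n7⇒n1 (via fail)
[51] read 'c'  n1⇒n6 (via fail)
[52] read 'c'  n6⇒n7  ** P1@[51:52]
[53] read 'c'  n7⇒n7 (via fail)  ** P1@[52:53]
[54] read 'b'  n7⇒n1 (via fail)
[55] read 'b'  n1⇒n2
[56] read 'b'  n2⇒n3
[57] read 'd'  n3⇒n4
[58] read 'd'  n4⇒n5  ** P0@[54:58]
[59] read 'c'  n5⇒n6 (via fail)
[60] read 'c'  n6⇒n7  ** P1@[59:60]
[61] read 'b'  n7⇒n1 (via fail)
[62] read 'b'  n1⇒n2
[63] read 'b'  n2⇒n3
[64] read 'd'  n3⇒n4
[65] read 'd'  n4⇒n5  ** P0@[61:65]
[66] read 'c'  n5⇒n6 (via fail)
[67] read 'c'  n6⇒n7  ** P1@[66:67]
[68] read 'c'  n7⇒n7 (via fail)  ** P1@[67:68]
[69] read 'c'  n7⇒n7 (via fail)  ** P1@[68:69]
[70] read 'a'  n7⇒n0 (via fail)
[71] read 'c'  n0⇒n6
[72] read 'c'  n6⇒n7  ** P1@[71:72]

Matches: [[13,0],[18,0],[24,0],[26,1],[27,1],[28,1],[29,1],[30,1],[31,1],[37,0],[45,0],[48,1],[49,1],[52,1],[53,1],[58,0],[60,1],[65,0],[67,1],[68,1],[69,1],[72,1]]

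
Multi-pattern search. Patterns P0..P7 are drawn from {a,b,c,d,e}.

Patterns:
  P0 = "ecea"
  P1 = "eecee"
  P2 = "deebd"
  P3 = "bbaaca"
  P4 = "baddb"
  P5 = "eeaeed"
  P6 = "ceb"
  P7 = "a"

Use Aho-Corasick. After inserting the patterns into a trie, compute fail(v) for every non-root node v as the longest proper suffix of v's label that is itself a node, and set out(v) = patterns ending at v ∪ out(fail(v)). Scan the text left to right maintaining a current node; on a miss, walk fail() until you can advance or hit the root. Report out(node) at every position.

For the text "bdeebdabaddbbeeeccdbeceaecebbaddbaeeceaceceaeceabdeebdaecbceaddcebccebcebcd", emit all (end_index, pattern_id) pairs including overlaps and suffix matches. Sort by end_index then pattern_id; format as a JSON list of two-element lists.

Construct AC machine:
Trie (insert patterns):
  0='ε' goto a→31 b→14 c→28 d→9 e→1
  1='e' goto c→2 e→5
  2='ec' goto e→3
  3='ece' goto a→4
  4='ecea' goto ·  ←P0
  5='ee' goto a→24 c→6
  6='eec' goto e→7
  7='eece' goto e→8
  8='eecee' goto ·  ←P1
  9='d' goto e→10
  10='de' goto e→11
  11='dee' goto b→12
  12='deeb' goto d→13
  13='deebd' goto ·  ←P2
  14='b' goto a→20 b→15
  15='bb' goto a→16
  16='bba' goto a→17
  17='bbaa' goto c→18
  18='bbaac' goto a→19
  19='bbaaca' goto ·  ←P3
  20='ba' goto d→21
  21='bad' goto d→22
  22='badd' goto b→23
  23='baddb' goto ·  ←P4
  24='eea' goto e→25
  25='eeae' goto e→26
  26='eeaee' goto d→27
  27='eeaeed' goto ·  ←P5
  28='c' goto e→29
  29='ce' goto b→30
  30='ceb' goto ·  ←P6
  31='a' goto ·  ←P7

BFS fail/out derivation:
  fail(1) 'e': from fail(0)=0 chase 'e': 0 ⇒ 0;  out=∅∪out(0)=∅
  fail(9) 'd': from fail(0)=0 chase 'd': 0 ⇒ 0;  out=∅∪out(0)=∅
  fail(14) 'b': from fail(0)=0 chase 'b': 0 ⇒ 0;  out=∅∪out(0)=∅
  fail(28) 'c': from fail(0)=0 chase 'c': 0 ⇒ 0;  out=∅∪out(0)=∅
  fail(31) 'a': from fail(0)=0 chase 'a': 0 ⇒ 0;  out={7}∪out(0)={7}
  fail(2) 'ec': from fail(1)=0 chase 'c': 0 ⇒ 28;  out=∅∪out(28)=∅
  fail(5) 'ee': from fail(1)=0 chase 'e': 0 ⇒ 1;  out=∅∪out(1)=∅
  fail(10) 'de': from fail(9)=0 chase 'e': 0 ⇒ 1;  out=∅∪out(1)=∅
  fail(15) 'bb': from fail(14)=0 chase 'b': 0 ⇒ 14;  out=∅∪out(14)=∅
  fail(20) 'ba': from fail(14)=0 chase 'a': 0 ⇒ 31;  out=∅∪out(31)={7}
  fail(29) 'ce': from fail(28)=0 chase 'e': 0 ⇒ 1;  out=∅∪out(1)=∅
  fail(3) 'ece': from fail(2)=28 chase 'e': 28 ⇒ 29;  out=∅∪out(29)=∅
  fail(6) 'eec': from fail(5)=1 chase 'c': 1 ⇒ 2;  out=∅∪out(2)=∅
  fail(11) 'dee': from fail(10)=1 chase 'e': 1 ⇒ 5;  out=∅∪out(5)=∅
  fail(16) 'bba': from fail(15)=14 chase 'a': 14 ⇒ 20;  out=∅∪out(20)={7}
  fail(21) 'bad': from fail(20)=31 chase 'd': 31→0 ⇒ 9;  out=∅∪out(9)=∅
  fail(24) 'eea': from fail(5)=1 chase 'a': 1→0 ⇒ 31;  out=∅∪out(31)={7}
  fail(30) 'ceb': from fail(29)=1 chase 'b': 1→0 ⇒ 14;  out={6}∪out(14)={6}
  fail(4) 'ecea': from fail(3)=29 chase 'a': 29→1→0 ⇒ 31;  out={0}∪out(31)={0,7}
  fail(7) 'eece': from fail(6)=2 chase 'e': 2 ⇒ 3;  out=∅∪out(3)=∅
  fail(12) 'deeb': from fail(11)=5 chase 'b': 5→1→0 ⇒ 14;  out=∅∪out(14)=∅
  fail(17) 'bbaa': from fail(16)=20 chase 'a': 20→31→0 ⇒ 31;  out=∅∪out(31)={7}
  fail(22) 'badd': from fail(21)=9 chase 'd': 9→0 ⇒ 9;  out=∅∪out(9)=∅
  fail(25) 'eeae': from fail(24)=31 chase 'e': 31→0 ⇒ 1;  out=∅∪out(1)=∅
  fail(8) 'eecee': from fail(7)=3 chase 'e': 3→29→1 ⇒ 5;  out={1}∪out(5)={1}
  fail(13) 'deebd': from fail(12)=14 chase 'd': 14→0 ⇒ 9;  out={2}∪out(9)={2}
  fail(18) 'bbaac': from fail(17)=31 chase 'c': 31→0 ⇒ 28;  out=∅∪out(28)=∅
  fail(23) 'baddb': from fail(22)=9 chase 'b': 9→0 ⇒ 14;  out={4}∪out(14)={4}
  fail(26) 'eeaee': from fail(25)=1 chase 'e': 1 ⇒ 5;  out=∅∪out(5)=∅
  fail(19) 'bbaaca': from fail(18)=28 chase 'a': 28→0 ⇒ 31;  out={3}∪out(31)={3,7}
  fail(27) 'eeaeed': from fail(26)=5 chase 'd': 5→1→0 ⇒ 9;  out={5}∪out(9)={5}

Scan:
pos 0 'b': at 14
pos 1 'd': at 9 ·f
pos 2 'e': at 10
pos 3 'e': at 11
pos 4 'b': at 12
pos 5 'd': at 13  → match P2@[1:5]
pos 6 'a': at 31 ·f  → match P7@[6:6]
pos 7 'b': at 14 ·f
pos 8 'a': at 20  → match P7@[8:8]
pos 9 'd': at 21
pos 10 'd': at 22
pos 11 'b': at 23  → match P4@[7:11]
pos 12 'b': at 15 ·f
pos 13 'e': at 1 ·f
pos 14 'e': at 5
pos 15 'e': at 5 ·f
pos 16 'c': at 6
pos 17 'c': at 28 ·f
pos 18 'd': at 9 ·f
pos 19 'b': at 14 ·f
pos 20 'e': at 1 ·f
pos 21 'c': at 2
pos 22 'e': at 3
pos 23 'a': at 4  → match P0@[20:23],P7@[23:23]
pos 24 'e': at 1 ·f
pos 25 'c': at 2
pos 26 'e': at 3
pos 27 'b': at 30 ·f  → match P6@[25:27]
pos 28 'b': at 15 ·f
pos 29 'a': at 16  → match P7@[29:29]
pos 30 'd': at 21 ·f
pos 31 'd': at 22
pos 32 'b': at 23  → match P4@[28:32]
pos 33 'a': at 20 ·f  → match P7@[33:33]
pos 34 'e': at 1 ·f
pos 35 'e': at 5
pos 36 'c': at 6
pos 37 'e': at 7
pos 38 'a': at 4 ·f  → match P0@[35:38],P7@[38:38]
pos 39 'c': at 28 ·f
pos 40 'e': at 29
pos 41 'c': at 2 ·f
pos 42 'e': at 3
pos 43 'a': at 4  → match P0@[40:43],P7@[43:43]
pos 44 'e': at 1 ·f
pos 45 'c': at 2
pos 46 'e': at 3
pos 47 'a': at 4  → match P0@[44:47],P7@[47:47]
pos 48 'b': at 14 ·f
pos 49 'd': at 9 ·f
pos 50 'e': at 10
pos 51 'e': at 11
pos 52 'b': at 12
pos 53 'd': at 13  → match P2@[49:53]
pos 54 'a': at 31 ·f  → match P7@[54:54]
pos 55 'e': at 1 ·f
pos 56 'c': at 2
pos 57 'b': at 14 ·f
pos 58 'c': at 28 ·f
pos 59 'e': at 29
pos 60 'a': at 31 ·f  → match P7@[60:60]
pos 61 'd': at 9 ·f
pos 62 'd': at 9 ·f
pos 63 'c': at 28 ·f
pos 64 'e': at 29
pos 65 'b': at 30  → match P6@[63:65]
pos 66 'c': at 28 ·f
pos 67 'c': at 28 ·f
pos 68 'e': at 29
pos 69 'b': at 30  → match P6@[67:69]
pos 70 'c': at 28 ·f
pos 71 'e': at 29
pos 72 'b': at 30  → match P6@[70:72]
pos 73 'c': at 28 ·f
pos 74 'd': at 9 ·f

Result: [[5,2],[6,7],[8,7],[11,4],[23,0],[23,7],[27,6],[29,7],[32,4],[33,7],[38,0],[38,7],[43,0],[43,7],[47,0],[47,7],[53,2],[54,7],[60,7],[65,6],[69,6],[72,6]]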